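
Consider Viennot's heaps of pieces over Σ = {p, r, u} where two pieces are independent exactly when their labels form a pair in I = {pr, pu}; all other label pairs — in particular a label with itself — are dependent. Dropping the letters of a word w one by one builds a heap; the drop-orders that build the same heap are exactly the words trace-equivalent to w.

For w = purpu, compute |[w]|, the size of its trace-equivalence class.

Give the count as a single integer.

drop 0:p onto floor
drop 1:u onto floor
drop 2:r onto {1:u}
drop 3:p onto {0:p}
drop 4:u onto {2:r}
ground layer = {0:p, 1:u}
drop-orders for the pieces not yet dropped (sum over which currently-grounded one goes next):
  1 to go: {3} 1  {4} 1
  2 to go: {0,3} 1  {2,4} 1  {3,4} 2
  3 to go: {0,3,4} 3  {1,2,4} 1  {2,3,4} 3
  if 0:p drops first: 4 orders
  if 1:u drops first: 6 orders
heap linearizations: 10

10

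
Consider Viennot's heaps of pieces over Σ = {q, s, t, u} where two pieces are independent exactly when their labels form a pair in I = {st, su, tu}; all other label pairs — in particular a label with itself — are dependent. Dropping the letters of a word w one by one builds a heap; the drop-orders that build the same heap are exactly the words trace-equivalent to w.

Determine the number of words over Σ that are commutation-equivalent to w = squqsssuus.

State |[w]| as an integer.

15

0(s) covers ∅
1(q) covers 0:s
2(u) covers 1:q
3(q) covers 2:u
4(s) covers 3:q
5(s) covers 4:s
6(s) covers 5:s
7(u) covers 3:q
8(u) covers 7:u
9(s) covers 6:s
floor of heap: 0:s
completions by unplaced set U, small U first (add the entries for U minus each lowest piece of U):
  |U|=1: {8}:1  {9}:1
  |U|=2: {6,9}:1  {7,8}:1  {8,9}:2
  |U|=3: {5,6,9}:1  {6,8,9}:3  {7,8,9}:3
  |U|=4: {4,5,6,9}:1  {5,6,8,9}:4  {6,7,8,9}:6
  |U|=5: {4,5,6,8,9}:5  {5,6,7,8,9}:10
  |U|=6: {4,5,6,7,8,9}:15
  |U|=7: {3,4,5,6,7,8,9}:15
  |U|=8: {2,3,4,5,6,7,8,9}:15
  start at 0(s): 15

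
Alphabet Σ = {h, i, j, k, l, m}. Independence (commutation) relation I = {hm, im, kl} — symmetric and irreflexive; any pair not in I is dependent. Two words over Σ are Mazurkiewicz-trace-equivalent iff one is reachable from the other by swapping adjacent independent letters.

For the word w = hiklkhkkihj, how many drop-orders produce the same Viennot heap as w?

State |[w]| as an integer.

3

#0=h has no predecessor
#1=i depends on [0:h]
#2=k depends on [1:i]
#3=l depends on [1:i]
#4=k depends on [2:k]
#5=h depends on [3:l, 4:k]
#6=k depends on [5:h]
#7=k depends on [6:k]
#8=i depends on [7:k]
#9=h depends on [8:i]
#10=j depends on [9:h]
sources: [0:h]
N(rest) = Σ N(rest − s) over sources s of rest; N(one piece) = 1:
  size 1 → [10]=1
  size 2 → [9,10]=1
  size 3 → [8,9,10]=1
  size 4 → [7,8,9,10]=1
  size 5 → [6,7,8,9,10]=1
  size 6 → [5,6,7,8,9,10]=1
  size 7 → [3,5,6,7,8,9,10]=1  [4,5,6,7,8,9,10]=1
  size 8 → [2,4,5,6,7,8,9,10]=1  [3,4,5,6,7,8,9,10]=2
  size 9 → [2,3,4,5,6,7,8,9,10]=3
  first=0(h) contributes 3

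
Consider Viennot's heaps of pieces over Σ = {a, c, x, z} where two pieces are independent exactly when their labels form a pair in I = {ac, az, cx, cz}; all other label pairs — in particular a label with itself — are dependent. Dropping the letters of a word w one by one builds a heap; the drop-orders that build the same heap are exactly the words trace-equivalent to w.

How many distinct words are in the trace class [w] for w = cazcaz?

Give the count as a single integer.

90

piece 0:c — minimal
piece 1:a — minimal
piece 2:z — minimal
piece 3:c rests on {0:c}
piece 4:a rests on {1:a}
piece 5:z rests on {2:z}
minimal pieces: {0:c, 1:a, 2:z}
ways to finish when only these pieces remain (= sum over removing one remaining piece with nothing left below it):
  1 left: {3}→1  {4}→1  {5}→1
  2 left: {0,3}→1  {1,4}→1  {2,5}→1  {3,4}→2  {3,5}→2  {4,5}→2
  3 left: {0,3,4}→3  {0,3,5}→3  {1,3,4}→3  {1,4,5}→3  {2,3,5}→3  {2,4,5}→3  {3,4,5}→6
  4 left: {0,1,3,4}→6  {0,2,3,5}→6  {0,3,4,5}→12  {1,2,4,5}→6  {1,3,4,5}→12  {2,3,4,5}→12
  placing 0:c first → 30 extensions
  placing 1:a first → 30 extensions
  placing 2:z first → 30 extensions
total linear extensions = 90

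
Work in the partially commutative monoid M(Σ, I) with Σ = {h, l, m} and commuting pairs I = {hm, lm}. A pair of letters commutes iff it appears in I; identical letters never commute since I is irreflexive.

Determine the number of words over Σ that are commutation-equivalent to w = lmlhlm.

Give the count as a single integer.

0(l) covers ∅
1(m) covers ∅
2(l) covers 0:l
3(h) covers 2:l
4(l) covers 3:h
5(m) covers 1:m
floor of heap: 0:l, 1:m
completions by unplaced set U, small U first (add the entries for U minus each lowest piece of U):
  |U|=1: {4}:1  {5}:1
  |U|=2: {1,5}:1  {3,4}:1  {4,5}:2
  |U|=3: {1,4,5}:3  {2,3,4}:1  {3,4,5}:3
  |U|=4: {0,2,3,4}:1  {1,3,4,5}:6  {2,3,4,5}:4
  start at 0(l): 10
  start at 1(m): 5
sum over floor = 15

15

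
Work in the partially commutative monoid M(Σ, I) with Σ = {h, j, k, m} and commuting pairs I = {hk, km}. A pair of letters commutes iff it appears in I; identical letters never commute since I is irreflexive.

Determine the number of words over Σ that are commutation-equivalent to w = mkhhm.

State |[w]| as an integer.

piece 0:m — minimal
piece 1:k — minimal
piece 2:h rests on {0:m}
piece 3:h rests on {2:h}
piece 4:m rests on {3:h}
minimal pieces: {0:m, 1:k}
ways to finish when only these pieces remain (= sum over removing one remaining piece with nothing left below it):
  1 left: {1}→1  {4}→1
  2 left: {1,4}→2  {3,4}→1
  3 left: {1,3,4}→3  {2,3,4}→1
  placing 0:m first → 4 extensions
  placing 1:k first → 1 extensions
total linear extensions = 5

5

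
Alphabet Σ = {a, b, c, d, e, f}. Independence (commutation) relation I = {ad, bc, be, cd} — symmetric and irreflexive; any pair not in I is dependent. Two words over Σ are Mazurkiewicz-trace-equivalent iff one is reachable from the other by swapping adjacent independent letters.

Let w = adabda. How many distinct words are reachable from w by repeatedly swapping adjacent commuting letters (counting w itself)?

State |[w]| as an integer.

#0=a has no predecessor
#1=d has no predecessor
#2=a depends on [0:a]
#3=b depends on [1:d, 2:a]
#4=d depends on [3:b]
#5=a depends on [3:b]
sources: [0:a, 1:d]
N(rest) = Σ N(rest − s) over sources s of rest; N(one piece) = 1:
  size 1 → [4]=1  [5]=1
  size 2 → [4,5]=2
  size 3 → [3,4,5]=2
  size 4 → [1,3,4,5]=2  [2,3,4,5]=2
  first=0(a) contributes 4
  first=1(d) contributes 2
|[w]| = 6

6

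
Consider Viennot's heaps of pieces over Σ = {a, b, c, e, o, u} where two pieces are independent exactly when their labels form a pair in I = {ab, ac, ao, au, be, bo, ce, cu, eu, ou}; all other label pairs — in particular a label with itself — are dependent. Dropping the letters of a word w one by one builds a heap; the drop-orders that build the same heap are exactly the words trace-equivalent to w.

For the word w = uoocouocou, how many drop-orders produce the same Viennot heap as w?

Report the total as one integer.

120

0(u) covers ∅
1(o) covers ∅
2(o) covers 1:o
3(c) covers 2:o
4(o) covers 3:c
5(u) covers 0:u
6(o) covers 4:o
7(c) covers 6:o
8(o) covers 7:c
9(u) covers 5:u
floor of heap: 0:u, 1:o
completions by unplaced set U, small U first (add the entries for U minus each lowest piece of U):
  |U|=1: {8}:1  {9}:1
  |U|=2: {5,9}:1  {7,8}:1  {8,9}:2
  |U|=3: {0,5,9}:1  {5,8,9}:3  {6,7,8}:1  {7,8,9}:3
  |U|=4: {0,5,8,9}:4  {4,6,7,8}:1  {5,7,8,9}:6  {6,7,8,9}:4
  |U|=5: {0,5,7,8,9}:10  {3,4,6,7,8}:1  {4,6,7,8,9}:5  {5,6,7,8,9}:10
  |U|=6: {0,5,6,7,8,9}:20  {2,3,4,6,7,8}:1  {3,4,6,7,8,9}:6  {4,5,6,7,8,9}:15
  |U|=7: {0,4,5,6,7,8,9}:35  {1,2,3,4,6,7,8}:1  {2,3,4,6,7,8,9}:7  {3,4,5,6,7,8,9}:21
  |U|=8: {0,3,4,5,6,7,8,9}:56  {1,2,3,4,6,7,8,9}:8  {2,3,4,5,6,7,8,9}:28
  start at 0(u): 36
  start at 1(o): 84
sum over floor = 120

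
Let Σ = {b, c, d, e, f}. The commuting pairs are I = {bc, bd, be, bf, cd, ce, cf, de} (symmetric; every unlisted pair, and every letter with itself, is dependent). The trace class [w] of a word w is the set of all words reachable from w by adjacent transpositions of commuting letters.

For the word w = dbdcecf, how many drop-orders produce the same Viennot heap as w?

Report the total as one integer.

drop 0:d onto floor
drop 1:b onto floor
drop 2:d onto {0:d}
drop 3:c onto floor
drop 4:e onto floor
drop 5:c onto {3:c}
drop 6:f onto {2:d, 4:e}
ground layer = {0:d, 1:b, 3:c, 4:e}
drop-orders for the pieces not yet dropped (sum over which currently-grounded one goes next):
  1 to go: {1} 1  {5} 1  {6} 1
  2 to go: {1,5} 2  {1,6} 2  {2,6} 1  {3,5} 1  {4,6} 1  {5,6} 2
  3 to go: {0,2,6} 1  {1,2,6} 3  {1,3,5} 3  {1,4,6} 3  {1,5,6} 6  {2,4,6} 2  {2,5,6} 3  {3,5,6} 3  {4,5,6} 3
  4 to go: {0,1,2,6} 4  {0,2,4,6} 3  {0,2,5,6} 4  {1,2,4,6} 8  {1,2,5,6} 12  {1,3,5,6} 12  {1,4,5,6} 12  {2,3,5,6} 6  {2,4,5,6} 8  {3,4,5,6} 6
  5 to go: {0,1,2,4,6} 15  {0,1,2,5,6} 20  {0,2,3,5,6} 10  {0,2,4,5,6} 15  {1,2,3,5,6} 30  {1,2,4,5,6} 40  {1,3,4,5,6} 30  {2,3,4,5,6} 20
  if 0:d drops first: 120 orders
  if 1:b drops first: 45 orders
  if 3:c drops first: 90 orders
  if 4:e drops first: 60 orders
heap linearizations: 315

315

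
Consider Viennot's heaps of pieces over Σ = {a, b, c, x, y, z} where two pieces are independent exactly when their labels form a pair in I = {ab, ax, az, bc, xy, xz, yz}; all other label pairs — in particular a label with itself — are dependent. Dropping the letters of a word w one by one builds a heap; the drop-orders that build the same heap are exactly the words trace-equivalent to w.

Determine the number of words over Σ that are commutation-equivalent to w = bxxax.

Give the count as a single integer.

5

#0=b has no predecessor
#1=x depends on [0:b]
#2=x depends on [1:x]
#3=a has no predecessor
#4=x depends on [2:x]
sources: [0:b, 3:a]
N(rest) = Σ N(rest − s) over sources s of rest; N(one piece) = 1:
  size 1 → [3]=1  [4]=1
  size 2 → [2,4]=1  [3,4]=2
  size 3 → [1,2,4]=1  [2,3,4]=3
  first=0(b) contributes 4
  first=3(a) contributes 1
|[w]| = 5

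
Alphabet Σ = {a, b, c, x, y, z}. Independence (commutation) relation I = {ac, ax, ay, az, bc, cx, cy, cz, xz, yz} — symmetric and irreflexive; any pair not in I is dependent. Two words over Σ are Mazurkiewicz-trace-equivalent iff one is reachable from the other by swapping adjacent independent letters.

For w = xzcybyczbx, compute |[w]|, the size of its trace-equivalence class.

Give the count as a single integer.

270

#0=x has no predecessor
#1=z has no predecessor
#2=c has no predecessor
#3=y depends on [0:x]
#4=b depends on [1:z, 3:y]
#5=y depends on [4:b]
#6=c depends on [2:c]
#7=z depends on [4:b]
#8=b depends on [5:y, 7:z]
#9=x depends on [8:b]
sources: [0:x, 1:z, 2:c]
N(rest) = Σ N(rest − s) over sources s of rest; N(one piece) = 1:
  size 1 → [6]=1  [9]=1
  size 2 → [2,6]=1  [6,9]=2  [8,9]=1
  size 3 → [2,6,9]=3  [5,8,9]=1  [6,8,9]=3  [7,8,9]=1
  size 4 → [2,6,8,9]=6  [5,6,8,9]=4  [5,7,8,9]=2  [6,7,8,9]=4
  size 5 → [2,5,6,8,9]=10  [2,6,7,8,9]=10  [4,5,7,8,9]=2  [5,6,7,8,9]=10
  size 6 → [1,4,5,7,8,9]=2  [2,5,6,7,8,9]=30  [3,4,5,7,8,9]=2  [4,5,6,7,8,9]=12
  size 7 → [0,3,4,5,7,8,9]=2  [1,3,4,5,7,8,9]=4  [1,4,5,6,7,8,9]=14  [2,4,5,6,7,8,9]=42  [3,4,5,6,7,8,9]=14
  size 8 → [0,1,3,4,5,7,8,9]=6  [0,3,4,5,6,7,8,9]=16  [1,2,4,5,6,7,8,9]=56  [1,3,4,5,6,7,8,9]=32  [2,3,4,5,6,7,8,9]=56
  first=0(x) contributes 144
  first=1(z) contributes 72
  first=2(c) contributes 54
|[w]| = 270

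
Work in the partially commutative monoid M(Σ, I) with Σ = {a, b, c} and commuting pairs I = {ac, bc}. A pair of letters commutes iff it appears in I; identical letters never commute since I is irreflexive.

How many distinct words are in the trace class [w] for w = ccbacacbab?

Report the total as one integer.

210

#0=c has no predecessor
#1=c depends on [0:c]
#2=b has no predecessor
#3=a depends on [2:b]
#4=c depends on [1:c]
#5=a depends on [3:a]
#6=c depends on [4:c]
#7=b depends on [5:a]
#8=a depends on [7:b]
#9=b depends on [8:a]
sources: [0:c, 2:b]
N(rest) = Σ N(rest − s) over sources s of rest; N(one piece) = 1:
  size 1 → [6]=1  [9]=1
  size 2 → [4,6]=1  [6,9]=2  [8,9]=1
  size 3 → [1,4,6]=1  [4,6,9]=3  [6,8,9]=3  [7,8,9]=1
  size 4 → [0,1,4,6]=1  [1,4,6,9]=4  [4,6,8,9]=6  [5,7,8,9]=1  [6,7,8,9]=4
  size 5 → [0,1,4,6,9]=5  [1,4,6,8,9]=10  [3,5,7,8,9]=1  [4,6,7,8,9]=10  [5,6,7,8,9]=5
  size 6 → [0,1,4,6,8,9]=15  [1,4,6,7,8,9]=20  [2,3,5,7,8,9]=1  [3,5,6,7,8,9]=6  [4,5,6,7,8,9]=15
  size 7 → [0,1,4,6,7,8,9]=35  [1,4,5,6,7,8,9]=35  [2,3,5,6,7,8,9]=7  [3,4,5,6,7,8,9]=21
  size 8 → [0,1,4,5,6,7,8,9]=70  [1,3,4,5,6,7,8,9]=56  [2,3,4,5,6,7,8,9]=28
  first=0(c) contributes 84
  first=2(b) contributes 126
|[w]| = 210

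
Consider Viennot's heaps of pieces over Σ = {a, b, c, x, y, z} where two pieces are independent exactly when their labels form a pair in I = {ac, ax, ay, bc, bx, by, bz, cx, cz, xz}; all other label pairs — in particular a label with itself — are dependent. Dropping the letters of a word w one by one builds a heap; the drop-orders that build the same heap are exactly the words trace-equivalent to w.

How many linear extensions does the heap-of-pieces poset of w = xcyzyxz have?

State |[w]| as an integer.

drop 0:x onto floor
drop 1:c onto floor
drop 2:y onto {0:x, 1:c}
drop 3:z onto {2:y}
drop 4:y onto {3:z}
drop 5:x onto {4:y}
drop 6:z onto {4:y}
ground layer = {0:x, 1:c}
drop-orders for the pieces not yet dropped (sum over which currently-grounded one goes next):
  1 to go: {5} 1  {6} 1
  2 to go: {5,6} 2
  3 to go: {4,5,6} 2
  4 to go: {3,4,5,6} 2
  5 to go: {2,3,4,5,6} 2
  if 0:x drops first: 2 orders
  if 1:c drops first: 2 orders
heap linearizations: 4

4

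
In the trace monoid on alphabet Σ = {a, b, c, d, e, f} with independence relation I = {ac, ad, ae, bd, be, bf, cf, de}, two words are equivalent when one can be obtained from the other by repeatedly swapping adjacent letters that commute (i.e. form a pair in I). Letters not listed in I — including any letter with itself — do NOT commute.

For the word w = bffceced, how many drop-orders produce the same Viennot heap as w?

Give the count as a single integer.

12

#0=b has no predecessor
#1=f has no predecessor
#2=f depends on [1:f]
#3=c depends on [0:b]
#4=e depends on [2:f, 3:c]
#5=c depends on [4:e]
#6=e depends on [5:c]
#7=d depends on [5:c]
sources: [0:b, 1:f]
N(rest) = Σ N(rest − s) over sources s of rest; N(one piece) = 1:
  size 1 → [6]=1  [7]=1
  size 2 → [6,7]=2
  size 3 → [5,6,7]=2
  size 4 → [4,5,6,7]=2
  size 5 → [2,4,5,6,7]=2  [3,4,5,6,7]=2
  size 6 → [0,3,4,5,6,7]=2  [1,2,4,5,6,7]=2  [2,3,4,5,6,7]=4
  first=0(b) contributes 6
  first=1(f) contributes 6
|[w]| = 12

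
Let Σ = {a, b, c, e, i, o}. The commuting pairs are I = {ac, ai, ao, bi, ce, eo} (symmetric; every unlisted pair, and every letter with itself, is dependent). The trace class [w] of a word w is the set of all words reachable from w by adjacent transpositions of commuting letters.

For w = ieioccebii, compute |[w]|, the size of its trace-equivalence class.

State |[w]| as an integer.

#0=i has no predecessor
#1=e depends on [0:i]
#2=i depends on [1:e]
#3=o depends on [2:i]
#4=c depends on [3:o]
#5=c depends on [4:c]
#6=e depends on [2:i]
#7=b depends on [5:c, 6:e]
#8=i depends on [5:c, 6:e]
#9=i depends on [8:i]
sources: [0:i]
N(rest) = Σ N(rest − s) over sources s of rest; N(one piece) = 1:
  size 1 → [7]=1  [9]=1
  size 2 → [7,9]=2  [8,9]=1
  size 3 → [7,8,9]=3
  size 4 → [5,7,8,9]=3  [6,7,8,9]=3
  size 5 → [4,5,7,8,9]=3  [5,6,7,8,9]=6
  size 6 → [3,4,5,7,8,9]=3  [4,5,6,7,8,9]=9
  size 7 → [3,4,5,6,7,8,9]=12
  size 8 → [2,3,4,5,6,7,8,9]=12
  first=0(i) contributes 12

12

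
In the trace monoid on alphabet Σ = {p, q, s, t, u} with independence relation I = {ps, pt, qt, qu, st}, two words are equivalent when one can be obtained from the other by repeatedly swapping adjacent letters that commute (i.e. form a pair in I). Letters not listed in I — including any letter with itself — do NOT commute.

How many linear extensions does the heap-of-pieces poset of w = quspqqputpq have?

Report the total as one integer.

12

drop 0:q onto floor
drop 1:u onto floor
drop 2:s onto {0:q, 1:u}
drop 3:p onto {0:q, 1:u}
drop 4:q onto {2:s, 3:p}
drop 5:q onto {4:q}
drop 6:p onto {5:q}
drop 7:u onto {6:p}
drop 8:t onto {7:u}
drop 9:p onto {7:u}
drop 10:q onto {9:p}
ground layer = {0:q, 1:u}
drop-orders for the pieces not yet dropped (sum over which currently-grounded one goes next):
  1 to go: {8} 1  {10} 1
  2 to go: {8,10} 2  {9,10} 1
  3 to go: {8,9,10} 3
  4 to go: {7,8,9,10} 3
  5 to go: {6,7,8,9,10} 3
  6 to go: {5,6,7,8,9,10} 3
  7 to go: {4,5,6,7,8,9,10} 3
  8 to go: {2,4,5,6,7,8,9,10} 3  {3,4,5,6,7,8,9,10} 3
  9 to go: {2,3,4,5,6,7,8,9,10} 6
  if 0:q drops first: 6 orders
  if 1:u drops first: 6 orders
heap linearizations: 12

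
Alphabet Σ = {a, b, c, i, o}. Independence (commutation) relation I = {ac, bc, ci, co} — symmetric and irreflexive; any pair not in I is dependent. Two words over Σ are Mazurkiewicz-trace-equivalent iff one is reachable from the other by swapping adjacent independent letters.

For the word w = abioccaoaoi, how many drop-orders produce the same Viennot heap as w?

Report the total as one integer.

55

#0=a has no predecessor
#1=b depends on [0:a]
#2=i depends on [1:b]
#3=o depends on [2:i]
#4=c has no predecessor
#5=c depends on [4:c]
#6=a depends on [3:o]
#7=o depends on [6:a]
#8=a depends on [7:o]
#9=o depends on [8:a]
#10=i depends on [9:o]
sources: [0:a, 4:c]
N(rest) = Σ N(rest − s) over sources s of rest; N(one piece) = 1:
  size 1 → [5]=1  [10]=1
  size 2 → [4,5]=1  [5,10]=2  [9,10]=1
  size 3 → [4,5,10]=3  [5,9,10]=3  [8,9,10]=1
  size 4 → [4,5,9,10]=6  [5,8,9,10]=4  [7,8,9,10]=1
  size 5 → [4,5,8,9,10]=10  [5,7,8,9,10]=5  [6,7,8,9,10]=1
  size 6 → [3,6,7,8,9,10]=1  [4,5,7,8,9,10]=15  [5,6,7,8,9,10]=6
  size 7 → [2,3,6,7,8,9,10]=1  [3,5,6,7,8,9,10]=7  [4,5,6,7,8,9,10]=21
  size 8 → [1,2,3,6,7,8,9,10]=1  [2,3,5,6,7,8,9,10]=8  [3,4,5,6,7,8,9,10]=28
  size 9 → [0,1,2,3,6,7,8,9,10]=1  [1,2,3,5,6,7,8,9,10]=9  [2,3,4,5,6,7,8,9,10]=36
  first=0(a) contributes 45
  first=4(c) contributes 10
|[w]| = 55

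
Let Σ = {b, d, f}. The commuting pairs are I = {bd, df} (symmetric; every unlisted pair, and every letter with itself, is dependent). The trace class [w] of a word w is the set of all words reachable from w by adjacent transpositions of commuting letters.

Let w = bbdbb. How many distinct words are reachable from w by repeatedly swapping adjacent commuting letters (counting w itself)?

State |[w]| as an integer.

5

0(b) covers ∅
1(b) covers 0:b
2(d) covers ∅
3(b) covers 1:b
4(b) covers 3:b
floor of heap: 0:b, 2:d
completions by unplaced set U, small U first (add the entries for U minus each lowest piece of U):
  |U|=1: {2}:1  {4}:1
  |U|=2: {2,4}:2  {3,4}:1
  |U|=3: {1,3,4}:1  {2,3,4}:3
  start at 0(b): 4
  start at 2(d): 1
sum over floor = 5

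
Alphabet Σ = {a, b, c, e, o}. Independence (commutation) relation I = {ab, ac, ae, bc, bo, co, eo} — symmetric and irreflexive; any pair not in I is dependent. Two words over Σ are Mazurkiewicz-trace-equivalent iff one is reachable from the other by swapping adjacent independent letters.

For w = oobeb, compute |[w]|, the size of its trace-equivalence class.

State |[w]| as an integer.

10

drop 0:o onto floor
drop 1:o onto {0:o}
drop 2:b onto floor
drop 3:e onto {2:b}
drop 4:b onto {3:e}
ground layer = {0:o, 2:b}
drop-orders for the pieces not yet dropped (sum over which currently-grounded one goes next):
  1 to go: {1} 1  {4} 1
  2 to go: {0,1} 1  {1,4} 2  {3,4} 1
  3 to go: {0,1,4} 3  {1,3,4} 3  {2,3,4} 1
  if 0:o drops first: 4 orders
  if 2:b drops first: 6 orders
heap linearizations: 10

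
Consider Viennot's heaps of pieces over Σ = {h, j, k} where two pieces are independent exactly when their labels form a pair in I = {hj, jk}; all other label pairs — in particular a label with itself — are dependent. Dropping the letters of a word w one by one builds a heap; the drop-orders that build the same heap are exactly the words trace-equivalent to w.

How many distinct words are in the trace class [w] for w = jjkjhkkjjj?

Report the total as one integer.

210

piece 0:j — minimal
piece 1:j rests on {0:j}
piece 2:k — minimal
piece 3:j rests on {1:j}
piece 4:h rests on {2:k}
piece 5:k rests on {4:h}
piece 6:k rests on {5:k}
piece 7:j rests on {3:j}
piece 8:j rests on {7:j}
piece 9:j rests on {8:j}
minimal pieces: {0:j, 2:k}
ways to finish when only these pieces remain (= sum over removing one remaining piece with nothing left below it):
  1 left: {6}→1  {9}→1
  2 left: {5,6}→1  {6,9}→2  {8,9}→1
  3 left: {4,5,6}→1  {5,6,9}→3  {6,8,9}→3  {7,8,9}→1
  4 left: {2,4,5,6}→1  {3,7,8,9}→1  {4,5,6,9}→4  {5,6,8,9}→6  {6,7,8,9}→4
  5 left: {1,3,7,8,9}→1  {2,4,5,6,9}→5  {3,6,7,8,9}→5  {4,5,6,8,9}→10  {5,6,7,8,9}→10
  6 left: {0,1,3,7,8,9}→1  {1,3,6,7,8,9}→6  {2,4,5,6,8,9}→15  {3,5,6,7,8,9}→15  {4,5,6,7,8,9}→20
  7 left: {0,1,3,6,7,8,9}→7  {1,3,5,6,7,8,9}→21  {2,4,5,6,7,8,9}→35  {3,4,5,6,7,8,9}→35
  8 left: {0,1,3,5,6,7,8,9}→28  {1,3,4,5,6,7,8,9}→56  {2,3,4,5,6,7,8,9}→70
  placing 0:j first → 126 extensions
  placing 2:k first → 84 extensions
total linear extensions = 210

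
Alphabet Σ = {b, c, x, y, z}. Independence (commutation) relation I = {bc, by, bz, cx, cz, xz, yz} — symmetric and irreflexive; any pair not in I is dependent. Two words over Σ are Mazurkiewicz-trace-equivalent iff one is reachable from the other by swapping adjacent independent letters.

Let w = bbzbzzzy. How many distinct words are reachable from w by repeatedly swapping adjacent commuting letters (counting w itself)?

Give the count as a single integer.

280

drop 0:b onto floor
drop 1:b onto {0:b}
drop 2:z onto floor
drop 3:b onto {1:b}
drop 4:z onto {2:z}
drop 5:z onto {4:z}
drop 6:z onto {5:z}
drop 7:y onto floor
ground layer = {0:b, 2:z, 7:y}
drop-orders for the pieces not yet dropped (sum over which currently-grounded one goes next):
  1 to go: {3} 1  {6} 1  {7} 1
  2 to go: {1,3} 1  {3,6} 2  {3,7} 2  {5,6} 1  {6,7} 2
  3 to go: {0,1,3} 1  {1,3,6} 3  {1,3,7} 3  {3,5,6} 3  {3,6,7} 6  {4,5,6} 1  {5,6,7} 3
  4 to go: {0,1,3,6} 4  {0,1,3,7} 4  {1,3,5,6} 6  {1,3,6,7} 12  {2,4,5,6} 1  {3,4,5,6} 4  {3,5,6,7} 12  {4,5,6,7} 4
  5 to go: {0,1,3,5,6} 10  {0,1,3,6,7} 20  {1,3,4,5,6} 10  {1,3,5,6,7} 30  {2,3,4,5,6} 5  {2,4,5,6,7} 5  {3,4,5,6,7} 20
  6 to go: {0,1,3,4,5,6} 20  {0,1,3,5,6,7} 60  {1,2,3,4,5,6} 15  {1,3,4,5,6,7} 60  {2,3,4,5,6,7} 30
  if 0:b drops first: 105 orders
  if 2:z drops first: 140 orders
  if 7:y drops first: 35 orders
heap linearizations: 280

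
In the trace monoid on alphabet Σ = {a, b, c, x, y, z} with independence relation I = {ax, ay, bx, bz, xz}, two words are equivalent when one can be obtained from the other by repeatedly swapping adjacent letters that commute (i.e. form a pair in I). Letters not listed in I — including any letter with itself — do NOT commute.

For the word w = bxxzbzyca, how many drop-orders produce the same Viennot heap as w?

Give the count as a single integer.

drop 0:b onto floor
drop 1:x onto floor
drop 2:x onto {1:x}
drop 3:z onto floor
drop 4:b onto {0:b}
drop 5:z onto {3:z}
drop 6:y onto {2:x, 4:b, 5:z}
drop 7:c onto {6:y}
drop 8:a onto {7:c}
ground layer = {0:b, 1:x, 3:z}
drop-orders for the pieces not yet dropped (sum over which currently-grounded one goes next):
  1 to go: {8} 1
  2 to go: {7,8} 1
  3 to go: {6,7,8} 1
  4 to go: {2,6,7,8} 1  {4,6,7,8} 1  {5,6,7,8} 1
  5 to go: {0,4,6,7,8} 1  {1,2,6,7,8} 1  {2,4,6,7,8} 2  {2,5,6,7,8} 2  {3,5,6,7,8} 1  {4,5,6,7,8} 2
  6 to go: {0,2,4,6,7,8} 3  {0,4,5,6,7,8} 3  {1,2,4,6,7,8} 3  {1,2,5,6,7,8} 3  {2,3,5,6,7,8} 3  {2,4,5,6,7,8} 6  {3,4,5,6,7,8} 3
  7 to go: {0,1,2,4,6,7,8} 6  {0,2,4,5,6,7,8} 12  {0,3,4,5,6,7,8} 6  {1,2,3,5,6,7,8} 6  {1,2,4,5,6,7,8} 12  {2,3,4,5,6,7,8} 12
  if 0:b drops first: 30 orders
  if 1:x drops first: 30 orders
  if 3:z drops first: 30 orders
heap linearizations: 90

90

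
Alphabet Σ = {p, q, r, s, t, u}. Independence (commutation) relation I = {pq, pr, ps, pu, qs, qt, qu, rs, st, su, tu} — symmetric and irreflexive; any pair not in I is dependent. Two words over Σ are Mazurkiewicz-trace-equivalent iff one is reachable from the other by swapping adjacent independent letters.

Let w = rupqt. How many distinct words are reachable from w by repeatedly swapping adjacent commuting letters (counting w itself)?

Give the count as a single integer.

18

piece 0:r — minimal
piece 1:u rests on {0:r}
piece 2:p — minimal
piece 3:q rests on {0:r}
piece 4:t rests on {0:r, 2:p}
minimal pieces: {0:r, 2:p}
ways to finish when only these pieces remain (= sum over removing one remaining piece with nothing left below it):
  1 left: {1}→1  {3}→1  {4}→1
  2 left: {1,3}→2  {1,4}→2  {2,4}→1  {3,4}→2
  3 left: {1,2,4}→3  {1,3,4}→6  {2,3,4}→3
  placing 0:r first → 12 extensions
  placing 2:p first → 6 extensions
total linear extensions = 18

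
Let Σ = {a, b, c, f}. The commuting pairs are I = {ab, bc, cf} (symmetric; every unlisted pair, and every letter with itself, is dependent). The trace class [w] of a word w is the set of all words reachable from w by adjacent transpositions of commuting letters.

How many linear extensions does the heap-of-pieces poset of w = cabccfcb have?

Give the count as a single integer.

40

drop 0:c onto floor
drop 1:a onto {0:c}
drop 2:b onto floor
drop 3:c onto {1:a}
drop 4:c onto {3:c}
drop 5:f onto {1:a, 2:b}
drop 6:c onto {4:c}
drop 7:b onto {5:f}
ground layer = {0:c, 2:b}
drop-orders for the pieces not yet dropped (sum over which currently-grounded one goes next):
  1 to go: {6} 1  {7} 1
  2 to go: {4,6} 1  {5,7} 1  {6,7} 2
  3 to go: {2,5,7} 1  {3,4,6} 1  {4,6,7} 3  {5,6,7} 3
  4 to go: {2,5,6,7} 4  {3,4,6,7} 4  {4,5,6,7} 6
  5 to go: {2,4,5,6,7} 10  {3,4,5,6,7} 10
  6 to go: {1,3,4,5,6,7} 10  {2,3,4,5,6,7} 20
  if 0:c drops first: 30 orders
  if 2:b drops first: 10 orders
heap linearizations: 40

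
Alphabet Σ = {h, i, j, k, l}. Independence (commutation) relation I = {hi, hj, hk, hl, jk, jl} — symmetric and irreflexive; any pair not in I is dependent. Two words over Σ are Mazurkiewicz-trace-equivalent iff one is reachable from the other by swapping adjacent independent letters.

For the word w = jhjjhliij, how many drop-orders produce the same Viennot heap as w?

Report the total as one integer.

144

#0=j has no predecessor
#1=h has no predecessor
#2=j depends on [0:j]
#3=j depends on [2:j]
#4=h depends on [1:h]
#5=l has no predecessor
#6=i depends on [3:j, 5:l]
#7=i depends on [6:i]
#8=j depends on [7:i]
sources: [0:j, 1:h, 5:l]
N(rest) = Σ N(rest − s) over sources s of rest; N(one piece) = 1:
  size 1 → [4]=1  [8]=1
  size 2 → [1,4]=1  [4,8]=2  [7,8]=1
  size 3 → [1,4,8]=3  [4,7,8]=3  [6,7,8]=1
  size 4 → [1,4,7,8]=6  [3,6,7,8]=1  [4,6,7,8]=4  [5,6,7,8]=1
  size 5 → [1,4,6,7,8]=10  [2,3,6,7,8]=1  [3,4,6,7,8]=5  [3,5,6,7,8]=2  [4,5,6,7,8]=5
  size 6 → [0,2,3,6,7,8]=1  [1,3,4,6,7,8]=15  [1,4,5,6,7,8]=15  [2,3,4,6,7,8]=6  [2,3,5,6,7,8]=3  [3,4,5,6,7,8]=12
  size 7 → [0,2,3,4,6,7,8]=7  [0,2,3,5,6,7,8]=4  [1,2,3,4,6,7,8]=21  [1,3,4,5,6,7,8]=42  [2,3,4,5,6,7,8]=21
  first=0(j) contributes 84
  first=1(h) contributes 32
  first=5(l) contributes 28
|[w]| = 144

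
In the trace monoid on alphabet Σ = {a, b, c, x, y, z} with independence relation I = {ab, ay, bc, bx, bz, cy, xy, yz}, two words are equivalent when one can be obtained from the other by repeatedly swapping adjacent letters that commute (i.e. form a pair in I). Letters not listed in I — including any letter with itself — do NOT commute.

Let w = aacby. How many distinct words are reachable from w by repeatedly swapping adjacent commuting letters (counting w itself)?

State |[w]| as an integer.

drop 0:a onto floor
drop 1:a onto {0:a}
drop 2:c onto {1:a}
drop 3:b onto floor
drop 4:y onto {3:b}
ground layer = {0:a, 3:b}
drop-orders for the pieces not yet dropped (sum over which currently-grounded one goes next):
  1 to go: {2} 1  {4} 1
  2 to go: {1,2} 1  {2,4} 2  {3,4} 1
  3 to go: {0,1,2} 1  {1,2,4} 3  {2,3,4} 3
  if 0:a drops first: 6 orders
  if 3:b drops first: 4 orders
heap linearizations: 10

10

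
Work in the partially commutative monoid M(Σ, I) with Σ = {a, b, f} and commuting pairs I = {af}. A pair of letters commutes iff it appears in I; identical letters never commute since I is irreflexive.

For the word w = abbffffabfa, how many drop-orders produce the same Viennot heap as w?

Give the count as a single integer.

#0=a has no predecessor
#1=b depends on [0:a]
#2=b depends on [1:b]
#3=f depends on [2:b]
#4=f depends on [3:f]
#5=f depends on [4:f]
#6=f depends on [5:f]
#7=a depends on [2:b]
#8=b depends on [6:f, 7:a]
#9=f depends on [8:b]
#10=a depends on [8:b]
sources: [0:a]
N(rest) = Σ N(rest − s) over sources s of rest; N(one piece) = 1:
  size 1 → [9]=1  [10]=1
  size 2 → [9,10]=2
  size 3 → [8,9,10]=2
  size 4 → [6,8,9,10]=2  [7,8,9,10]=2
  size 5 → [5,6,8,9,10]=2  [6,7,8,9,10]=4
  size 6 → [4,5,6,8,9,10]=2  [5,6,7,8,9,10]=6
  size 7 → [3,4,5,6,8,9,10]=2  [4,5,6,7,8,9,10]=8
  size 8 → [3,4,5,6,7,8,9,10]=10
  size 9 → [2,3,4,5,6,7,8,9,10]=10
  first=0(a) contributes 10

10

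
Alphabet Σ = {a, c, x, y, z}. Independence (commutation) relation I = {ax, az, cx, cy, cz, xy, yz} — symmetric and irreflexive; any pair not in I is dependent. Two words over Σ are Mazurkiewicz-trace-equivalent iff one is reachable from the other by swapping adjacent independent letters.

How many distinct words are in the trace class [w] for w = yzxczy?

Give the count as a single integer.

60

0(y) covers ∅
1(z) covers ∅
2(x) covers 1:z
3(c) covers ∅
4(z) covers 2:x
5(y) covers 0:y
floor of heap: 0:y, 1:z, 3:c
completions by unplaced set U, small U first (add the entries for U minus each lowest piece of U):
  |U|=1: {3}:1  {4}:1  {5}:1
  |U|=2: {0,5}:1  {2,4}:1  {3,4}:2  {3,5}:2  {4,5}:2
  |U|=3: {0,3,5}:3  {0,4,5}:3  {1,2,4}:1  {2,3,4}:3  {2,4,5}:3  {3,4,5}:6
  |U|=4: {0,2,4,5}:6  {0,3,4,5}:12  {1,2,3,4}:4  {1,2,4,5}:4  {2,3,4,5}:12
  start at 0(y): 20
  start at 1(z): 30
  start at 3(c): 10
sum over floor = 60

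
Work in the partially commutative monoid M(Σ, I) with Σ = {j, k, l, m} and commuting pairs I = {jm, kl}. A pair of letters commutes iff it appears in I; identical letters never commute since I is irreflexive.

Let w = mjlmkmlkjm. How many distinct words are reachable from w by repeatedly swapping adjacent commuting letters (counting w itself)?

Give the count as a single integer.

drop 0:m onto floor
drop 1:j onto floor
drop 2:l onto {0:m, 1:j}
drop 3:m onto {2:l}
drop 4:k onto {3:m}
drop 5:m onto {4:k}
drop 6:l onto {5:m}
drop 7:k onto {5:m}
drop 8:j onto {6:l, 7:k}
drop 9:m onto {6:l, 7:k}
ground layer = {0:m, 1:j}
drop-orders for the pieces not yet dropped (sum over which currently-grounded one goes next):
  1 to go: {8} 1  {9} 1
  2 to go: {8,9} 2
  3 to go: {6,8,9} 2  {7,8,9} 2
  4 to go: {6,7,8,9} 4
  5 to go: {5,6,7,8,9} 4
  6 to go: {4,5,6,7,8,9} 4
  7 to go: {3,4,5,6,7,8,9} 4
  8 to go: {2,3,4,5,6,7,8,9} 4
  if 0:m drops first: 4 orders
  if 1:j drops first: 4 orders
heap linearizations: 8

8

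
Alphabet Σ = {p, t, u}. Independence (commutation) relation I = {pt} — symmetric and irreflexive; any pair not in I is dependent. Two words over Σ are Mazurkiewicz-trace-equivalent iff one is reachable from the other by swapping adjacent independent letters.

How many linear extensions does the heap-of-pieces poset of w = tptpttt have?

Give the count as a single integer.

21

piece 0:t — minimal
piece 1:p — minimal
piece 2:t rests on {0:t}
piece 3:p rests on {1:p}
piece 4:t rests on {2:t}
piece 5:t rests on {4:t}
piece 6:t rests on {5:t}
minimal pieces: {0:t, 1:p}
ways to finish when only these pieces remain (= sum over removing one remaining piece with nothing left below it):
  1 left: {3}→1  {6}→1
  2 left: {1,3}→1  {3,6}→2  {5,6}→1
  3 left: {1,3,6}→3  {3,5,6}→3  {4,5,6}→1
  4 left: {1,3,5,6}→6  {2,4,5,6}→1  {3,4,5,6}→4
  5 left: {0,2,4,5,6}→1  {1,3,4,5,6}→10  {2,3,4,5,6}→5
  placing 0:t first → 15 extensions
  placing 1:p first → 6 extensions
total linear extensions = 21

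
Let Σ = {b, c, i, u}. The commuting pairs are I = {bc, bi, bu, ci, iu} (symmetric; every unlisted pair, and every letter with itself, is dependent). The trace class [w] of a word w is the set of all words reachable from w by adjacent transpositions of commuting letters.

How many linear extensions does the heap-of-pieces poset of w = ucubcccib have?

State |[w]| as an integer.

252

0(u) covers ∅
1(c) covers 0:u
2(u) covers 1:c
3(b) covers ∅
4(c) covers 2:u
5(c) covers 4:c
6(c) covers 5:c
7(i) covers ∅
8(b) covers 3:b
floor of heap: 0:u, 3:b, 7:i
completions by unplaced set U, small U first (add the entries for U minus each lowest piece of U):
  |U|=1: {6}:1  {7}:1  {8}:1
  |U|=2: {3,8}:1  {5,6}:1  {6,7}:2  {6,8}:2  {7,8}:2
  |U|=3: {3,6,8}:3  {3,7,8}:3  {4,5,6}:1  {5,6,7}:3  {5,6,8}:3  {6,7,8}:6
  |U|=4: {2,4,5,6}:1  {3,5,6,8}:6  {3,6,7,8}:12  {4,5,6,7}:4  {4,5,6,8}:4  {5,6,7,8}:12
  |U|=5: {1,2,4,5,6}:1  {2,4,5,6,7}:5  {2,4,5,6,8}:5  {3,4,5,6,8}:10  {3,5,6,7,8}:30  {4,5,6,7,8}:20
  |U|=6: {0,1,2,4,5,6}:1  {1,2,4,5,6,7}:6  {1,2,4,5,6,8}:6  {2,3,4,5,6,8}:15  {2,4,5,6,7,8}:30  {3,4,5,6,7,8}:60
  |U|=7: {0,1,2,4,5,6,7}:7  {0,1,2,4,5,6,8}:7  {1,2,3,4,5,6,8}:21  {1,2,4,5,6,7,8}:42  {2,3,4,5,6,7,8}:105
  start at 0(u): 168
  start at 3(b): 56
  start at 7(i): 28
sum over floor = 252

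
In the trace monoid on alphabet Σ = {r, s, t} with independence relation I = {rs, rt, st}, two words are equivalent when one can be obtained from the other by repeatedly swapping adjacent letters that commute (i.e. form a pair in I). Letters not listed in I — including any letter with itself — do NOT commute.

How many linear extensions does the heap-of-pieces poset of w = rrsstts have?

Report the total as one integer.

210

#0=r has no predecessor
#1=r depends on [0:r]
#2=s has no predecessor
#3=s depends on [2:s]
#4=t has no predecessor
#5=t depends on [4:t]
#6=s depends on [3:s]
sources: [0:r, 2:s, 4:t]
N(rest) = Σ N(rest − s) over sources s of rest; N(one piece) = 1:
  size 1 → [1]=1  [5]=1  [6]=1
  size 2 → [0,1]=1  [1,5]=2  [1,6]=2  [3,6]=1  [4,5]=1  [5,6]=2
  size 3 → [0,1,5]=3  [0,1,6]=3  [1,3,6]=3  [1,4,5]=3  [1,5,6]=6  [2,3,6]=1  [3,5,6]=3  [4,5,6]=3
  size 4 → [0,1,3,6]=6  [0,1,4,5]=6  [0,1,5,6]=12  [1,2,3,6]=4  [1,3,5,6]=12  [1,4,5,6]=12  [2,3,5,6]=4  [3,4,5,6]=6
  size 5 → [0,1,2,3,6]=10  [0,1,3,5,6]=30  [0,1,4,5,6]=30  [1,2,3,5,6]=20  [1,3,4,5,6]=30  [2,3,4,5,6]=10
  first=0(r) contributes 60
  first=2(s) contributes 90
  first=4(t) contributes 60
|[w]| = 210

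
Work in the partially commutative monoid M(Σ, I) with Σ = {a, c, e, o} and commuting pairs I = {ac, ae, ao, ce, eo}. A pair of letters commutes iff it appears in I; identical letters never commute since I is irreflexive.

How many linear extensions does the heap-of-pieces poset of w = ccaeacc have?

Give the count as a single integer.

0(c) covers ∅
1(c) covers 0:c
2(a) covers ∅
3(e) covers ∅
4(a) covers 2:a
5(c) covers 1:c
6(c) covers 5:c
floor of heap: 0:c, 2:a, 3:e
completions by unplaced set U, small U first (add the entries for U minus each lowest piece of U):
  |U|=1: {3}:1  {4}:1  {6}:1
  |U|=2: {2,4}:1  {3,4}:2  {3,6}:2  {4,6}:2  {5,6}:1
  |U|=3: {1,5,6}:1  {2,3,4}:3  {2,4,6}:3  {3,4,6}:6  {3,5,6}:3  {4,5,6}:3
  |U|=4: {0,1,5,6}:1  {1,3,5,6}:4  {1,4,5,6}:4  {2,3,4,6}:12  {2,4,5,6}:6  {3,4,5,6}:12
  |U|=5: {0,1,3,5,6}:5  {0,1,4,5,6}:5  {1,2,4,5,6}:10  {1,3,4,5,6}:20  {2,3,4,5,6}:30
  start at 0(c): 60
  start at 2(a): 30
  start at 3(e): 15
sum over floor = 105

105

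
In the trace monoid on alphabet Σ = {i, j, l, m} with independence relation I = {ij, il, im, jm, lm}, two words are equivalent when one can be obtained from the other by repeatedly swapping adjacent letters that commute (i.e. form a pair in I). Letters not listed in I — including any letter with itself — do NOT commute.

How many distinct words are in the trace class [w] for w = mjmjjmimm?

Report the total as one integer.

504

#0=m has no predecessor
#1=j has no predecessor
#2=m depends on [0:m]
#3=j depends on [1:j]
#4=j depends on [3:j]
#5=m depends on [2:m]
#6=i has no predecessor
#7=m depends on [5:m]
#8=m depends on [7:m]
sources: [0:m, 1:j, 6:i]
N(rest) = Σ N(rest − s) over sources s of rest; N(one piece) = 1:
  size 1 → [4]=1  [6]=1  [8]=1
  size 2 → [3,4]=1  [4,6]=2  [4,8]=2  [6,8]=2  [7,8]=1
  size 3 → [1,3,4]=1  [3,4,6]=3  [3,4,8]=3  [4,6,8]=6  [4,7,8]=3  [5,7,8]=1  [6,7,8]=3
  size 4 → [1,3,4,6]=4  [1,3,4,8]=4  [2,5,7,8]=1  [3,4,6,8]=12  [3,4,7,8]=6  [4,5,7,8]=4  [4,6,7,8]=12  [5,6,7,8]=4
  size 5 → [0,2,5,7,8]=1  [1,3,4,6,8]=20  [1,3,4,7,8]=10  [2,4,5,7,8]=5  [2,5,6,7,8]=5  [3,4,5,7,8]=10  [3,4,6,7,8]=30  [4,5,6,7,8]=20
  size 6 → [0,2,4,5,7,8]=6  [0,2,5,6,7,8]=6  [1,3,4,5,7,8]=20  [1,3,4,6,7,8]=60  [2,3,4,5,7,8]=15  [2,4,5,6,7,8]=30  [3,4,5,6,7,8]=60
  size 7 → [0,2,3,4,5,7,8]=21  [0,2,4,5,6,7,8]=42  [1,2,3,4,5,7,8]=35  [1,3,4,5,6,7,8]=140  [2,3,4,5,6,7,8]=105
  first=0(m) contributes 280
  first=1(j) contributes 168
  first=6(i) contributes 56
|[w]| = 504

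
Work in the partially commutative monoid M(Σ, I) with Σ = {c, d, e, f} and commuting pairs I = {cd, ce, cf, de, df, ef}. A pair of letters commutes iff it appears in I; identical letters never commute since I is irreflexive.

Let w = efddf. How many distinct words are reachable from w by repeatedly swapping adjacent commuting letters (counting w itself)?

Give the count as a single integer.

#0=e has no predecessor
#1=f has no predecessor
#2=d has no predecessor
#3=d depends on [2:d]
#4=f depends on [1:f]
sources: [0:e, 1:f, 2:d]
N(rest) = Σ N(rest − s) over sources s of rest; N(one piece) = 1:
  size 1 → [0]=1  [3]=1  [4]=1
  size 2 → [0,3]=2  [0,4]=2  [1,4]=1  [2,3]=1  [3,4]=2
  size 3 → [0,1,4]=3  [0,2,3]=3  [0,3,4]=6  [1,3,4]=3  [2,3,4]=3
  first=0(e) contributes 6
  first=1(f) contributes 12
  first=2(d) contributes 12
|[w]| = 30

30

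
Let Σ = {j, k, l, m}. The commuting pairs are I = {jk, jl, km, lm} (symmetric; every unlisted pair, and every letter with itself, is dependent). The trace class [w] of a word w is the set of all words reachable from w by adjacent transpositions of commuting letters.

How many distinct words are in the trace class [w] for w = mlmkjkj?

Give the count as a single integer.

piece 0:m — minimal
piece 1:l — minimal
piece 2:m rests on {0:m}
piece 3:k rests on {1:l}
piece 4:j rests on {2:m}
piece 5:k rests on {3:k}
piece 6:j rests on {4:j}
minimal pieces: {0:m, 1:l}
ways to finish when only these pieces remain (= sum over removing one remaining piece with nothing left below it):
  1 left: {5}→1  {6}→1
  2 left: {3,5}→1  {4,6}→1  {5,6}→2
  3 left: {1,3,5}→1  {2,4,6}→1  {3,5,6}→3  {4,5,6}→3
  4 left: {0,2,4,6}→1  {1,3,5,6}→4  {2,4,5,6}→4  {3,4,5,6}→6
  5 left: {0,2,4,5,6}→5  {1,3,4,5,6}→10  {2,3,4,5,6}→10
  placing 0:m first → 20 extensions
  placing 1:l first → 15 extensions
total linear extensions = 35

35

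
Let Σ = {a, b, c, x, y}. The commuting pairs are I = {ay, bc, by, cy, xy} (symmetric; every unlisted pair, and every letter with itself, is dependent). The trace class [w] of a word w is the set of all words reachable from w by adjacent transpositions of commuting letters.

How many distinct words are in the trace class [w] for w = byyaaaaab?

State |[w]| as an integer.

36

0(b) covers ∅
1(y) covers ∅
2(y) covers 1:y
3(a) covers 0:b
4(a) covers 3:a
5(a) covers 4:a
6(a) covers 5:a
7(a) covers 6:a
8(b) covers 7:a
floor of heap: 0:b, 1:y
completions by unplaced set U, small U first (add the entries for U minus each lowest piece of U):
  |U|=1: {2}:1  {8}:1
  |U|=2: {1,2}:1  {2,8}:2  {7,8}:1
  |U|=3: {1,2,8}:3  {2,7,8}:3  {6,7,8}:1
  |U|=4: {1,2,7,8}:6  {2,6,7,8}:4  {5,6,7,8}:1
  |U|=5: {1,2,6,7,8}:10  {2,5,6,7,8}:5  {4,5,6,7,8}:1
  |U|=6: {1,2,5,6,7,8}:15  {2,4,5,6,7,8}:6  {3,4,5,6,7,8}:1
  |U|=7: {0,3,4,5,6,7,8}:1  {1,2,4,5,6,7,8}:21  {2,3,4,5,6,7,8}:7
  start at 0(b): 28
  start at 1(y): 8
sum over floor = 36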